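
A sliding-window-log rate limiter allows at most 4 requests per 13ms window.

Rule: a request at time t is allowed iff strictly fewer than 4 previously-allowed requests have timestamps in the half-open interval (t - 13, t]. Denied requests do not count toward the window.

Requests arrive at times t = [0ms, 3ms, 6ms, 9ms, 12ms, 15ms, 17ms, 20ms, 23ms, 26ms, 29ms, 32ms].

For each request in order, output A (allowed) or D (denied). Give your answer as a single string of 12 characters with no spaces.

Answer: AAAADAAAADAA

Derivation:
Tracking allowed requests in the window:
  req#1 t=0ms: ALLOW
  req#2 t=3ms: ALLOW
  req#3 t=6ms: ALLOW
  req#4 t=9ms: ALLOW
  req#5 t=12ms: DENY
  req#6 t=15ms: ALLOW
  req#7 t=17ms: ALLOW
  req#8 t=20ms: ALLOW
  req#9 t=23ms: ALLOW
  req#10 t=26ms: DENY
  req#11 t=29ms: ALLOW
  req#12 t=32ms: ALLOW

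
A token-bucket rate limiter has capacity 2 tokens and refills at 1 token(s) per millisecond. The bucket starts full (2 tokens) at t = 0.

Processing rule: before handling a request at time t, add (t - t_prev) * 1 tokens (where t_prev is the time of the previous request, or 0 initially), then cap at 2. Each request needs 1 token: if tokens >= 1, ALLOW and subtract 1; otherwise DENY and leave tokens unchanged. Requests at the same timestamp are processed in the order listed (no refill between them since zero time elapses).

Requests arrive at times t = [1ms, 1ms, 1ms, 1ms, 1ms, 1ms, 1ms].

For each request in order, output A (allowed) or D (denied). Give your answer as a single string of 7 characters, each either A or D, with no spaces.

Answer: AADDDDD

Derivation:
Simulating step by step:
  req#1 t=1ms: ALLOW
  req#2 t=1ms: ALLOW
  req#3 t=1ms: DENY
  req#4 t=1ms: DENY
  req#5 t=1ms: DENY
  req#6 t=1ms: DENY
  req#7 t=1ms: DENY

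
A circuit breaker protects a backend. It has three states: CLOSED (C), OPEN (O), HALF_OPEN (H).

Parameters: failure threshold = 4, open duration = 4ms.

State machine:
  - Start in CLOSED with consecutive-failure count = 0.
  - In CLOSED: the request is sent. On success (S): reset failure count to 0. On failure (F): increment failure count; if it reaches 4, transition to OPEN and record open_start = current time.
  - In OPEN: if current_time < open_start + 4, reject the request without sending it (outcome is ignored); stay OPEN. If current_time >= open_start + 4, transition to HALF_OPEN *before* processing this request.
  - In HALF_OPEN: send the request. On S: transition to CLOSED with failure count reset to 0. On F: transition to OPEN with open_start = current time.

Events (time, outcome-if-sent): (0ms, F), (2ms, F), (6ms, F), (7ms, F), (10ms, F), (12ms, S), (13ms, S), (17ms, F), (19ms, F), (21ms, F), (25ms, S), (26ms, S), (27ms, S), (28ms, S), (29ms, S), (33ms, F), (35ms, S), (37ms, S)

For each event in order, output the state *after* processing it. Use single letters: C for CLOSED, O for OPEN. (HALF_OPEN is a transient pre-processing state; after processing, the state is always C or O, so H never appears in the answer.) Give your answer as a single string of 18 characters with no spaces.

Answer: CCCOOCCCCCCCCCCCCC

Derivation:
State after each event:
  event#1 t=0ms outcome=F: state=CLOSED
  event#2 t=2ms outcome=F: state=CLOSED
  event#3 t=6ms outcome=F: state=CLOSED
  event#4 t=7ms outcome=F: state=OPEN
  event#5 t=10ms outcome=F: state=OPEN
  event#6 t=12ms outcome=S: state=CLOSED
  event#7 t=13ms outcome=S: state=CLOSED
  event#8 t=17ms outcome=F: state=CLOSED
  event#9 t=19ms outcome=F: state=CLOSED
  event#10 t=21ms outcome=F: state=CLOSED
  event#11 t=25ms outcome=S: state=CLOSED
  event#12 t=26ms outcome=S: state=CLOSED
  event#13 t=27ms outcome=S: state=CLOSED
  event#14 t=28ms outcome=S: state=CLOSED
  event#15 t=29ms outcome=S: state=CLOSED
  event#16 t=33ms outcome=F: state=CLOSED
  event#17 t=35ms outcome=S: state=CLOSED
  event#18 t=37ms outcome=S: state=CLOSED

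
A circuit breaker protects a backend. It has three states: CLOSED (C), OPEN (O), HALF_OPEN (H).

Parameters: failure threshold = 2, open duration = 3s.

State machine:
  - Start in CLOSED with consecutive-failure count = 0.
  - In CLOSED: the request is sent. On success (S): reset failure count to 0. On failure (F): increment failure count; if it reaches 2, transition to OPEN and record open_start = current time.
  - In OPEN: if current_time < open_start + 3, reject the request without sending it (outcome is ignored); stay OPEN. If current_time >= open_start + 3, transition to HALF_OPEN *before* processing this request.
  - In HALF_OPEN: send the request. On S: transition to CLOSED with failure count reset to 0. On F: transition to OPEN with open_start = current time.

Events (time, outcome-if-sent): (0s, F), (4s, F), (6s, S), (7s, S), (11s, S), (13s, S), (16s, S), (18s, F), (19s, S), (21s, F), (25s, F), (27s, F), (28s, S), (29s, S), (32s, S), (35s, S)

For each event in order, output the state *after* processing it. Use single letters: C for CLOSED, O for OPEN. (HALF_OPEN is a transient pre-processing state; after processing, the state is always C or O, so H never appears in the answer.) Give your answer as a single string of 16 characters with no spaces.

Answer: COOCCCCCCCOOCCCC

Derivation:
State after each event:
  event#1 t=0s outcome=F: state=CLOSED
  event#2 t=4s outcome=F: state=OPEN
  event#3 t=6s outcome=S: state=OPEN
  event#4 t=7s outcome=S: state=CLOSED
  event#5 t=11s outcome=S: state=CLOSED
  event#6 t=13s outcome=S: state=CLOSED
  event#7 t=16s outcome=S: state=CLOSED
  event#8 t=18s outcome=F: state=CLOSED
  event#9 t=19s outcome=S: state=CLOSED
  event#10 t=21s outcome=F: state=CLOSED
  event#11 t=25s outcome=F: state=OPEN
  event#12 t=27s outcome=F: state=OPEN
  event#13 t=28s outcome=S: state=CLOSED
  event#14 t=29s outcome=S: state=CLOSED
  event#15 t=32s outcome=S: state=CLOSED
  event#16 t=35s outcome=S: state=CLOSED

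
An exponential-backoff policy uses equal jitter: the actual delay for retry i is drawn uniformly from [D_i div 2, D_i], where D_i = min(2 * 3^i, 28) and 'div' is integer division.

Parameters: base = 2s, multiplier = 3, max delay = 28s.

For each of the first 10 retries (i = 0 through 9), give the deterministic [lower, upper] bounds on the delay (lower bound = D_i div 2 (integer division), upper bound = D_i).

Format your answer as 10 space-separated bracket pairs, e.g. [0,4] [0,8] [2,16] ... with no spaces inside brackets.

Computing bounds per retry:
  i=0: D_i=min(2*3^0,28)=2, bounds=[1,2]
  i=1: D_i=min(2*3^1,28)=6, bounds=[3,6]
  i=2: D_i=min(2*3^2,28)=18, bounds=[9,18]
  i=3: D_i=min(2*3^3,28)=28, bounds=[14,28]
  i=4: D_i=min(2*3^4,28)=28, bounds=[14,28]
  i=5: D_i=min(2*3^5,28)=28, bounds=[14,28]
  i=6: D_i=min(2*3^6,28)=28, bounds=[14,28]
  i=7: D_i=min(2*3^7,28)=28, bounds=[14,28]
  i=8: D_i=min(2*3^8,28)=28, bounds=[14,28]
  i=9: D_i=min(2*3^9,28)=28, bounds=[14,28]

Answer: [1,2] [3,6] [9,18] [14,28] [14,28] [14,28] [14,28] [14,28] [14,28] [14,28]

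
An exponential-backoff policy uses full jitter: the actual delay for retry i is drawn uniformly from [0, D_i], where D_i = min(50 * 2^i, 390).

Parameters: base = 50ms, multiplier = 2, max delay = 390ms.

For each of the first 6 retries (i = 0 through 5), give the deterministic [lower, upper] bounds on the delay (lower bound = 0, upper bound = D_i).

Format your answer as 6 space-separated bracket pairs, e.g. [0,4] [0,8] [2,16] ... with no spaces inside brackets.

Computing bounds per retry:
  i=0: D_i=min(50*2^0,390)=50, bounds=[0,50]
  i=1: D_i=min(50*2^1,390)=100, bounds=[0,100]
  i=2: D_i=min(50*2^2,390)=200, bounds=[0,200]
  i=3: D_i=min(50*2^3,390)=390, bounds=[0,390]
  i=4: D_i=min(50*2^4,390)=390, bounds=[0,390]
  i=5: D_i=min(50*2^5,390)=390, bounds=[0,390]

Answer: [0,50] [0,100] [0,200] [0,390] [0,390] [0,390]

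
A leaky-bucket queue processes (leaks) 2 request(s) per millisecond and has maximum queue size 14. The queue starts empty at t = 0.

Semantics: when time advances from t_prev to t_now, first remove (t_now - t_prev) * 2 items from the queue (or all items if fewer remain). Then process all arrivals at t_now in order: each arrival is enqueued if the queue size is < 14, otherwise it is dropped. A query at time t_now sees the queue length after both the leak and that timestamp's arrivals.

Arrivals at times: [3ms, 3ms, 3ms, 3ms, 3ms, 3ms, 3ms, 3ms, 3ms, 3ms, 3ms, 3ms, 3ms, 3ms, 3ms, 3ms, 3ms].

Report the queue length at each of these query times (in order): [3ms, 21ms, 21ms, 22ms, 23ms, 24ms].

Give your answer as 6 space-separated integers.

Queue lengths at query times:
  query t=3ms: backlog = 14
  query t=21ms: backlog = 0
  query t=21ms: backlog = 0
  query t=22ms: backlog = 0
  query t=23ms: backlog = 0
  query t=24ms: backlog = 0

Answer: 14 0 0 0 0 0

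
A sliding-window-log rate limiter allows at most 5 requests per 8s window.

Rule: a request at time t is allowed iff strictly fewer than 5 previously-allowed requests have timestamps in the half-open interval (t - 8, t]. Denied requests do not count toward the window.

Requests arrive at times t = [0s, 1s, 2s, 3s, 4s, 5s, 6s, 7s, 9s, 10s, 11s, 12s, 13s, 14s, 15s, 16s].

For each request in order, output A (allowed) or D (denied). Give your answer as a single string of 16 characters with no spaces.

Answer: AAAAADDDAAAAADDD

Derivation:
Tracking allowed requests in the window:
  req#1 t=0s: ALLOW
  req#2 t=1s: ALLOW
  req#3 t=2s: ALLOW
  req#4 t=3s: ALLOW
  req#5 t=4s: ALLOW
  req#6 t=5s: DENY
  req#7 t=6s: DENY
  req#8 t=7s: DENY
  req#9 t=9s: ALLOW
  req#10 t=10s: ALLOW
  req#11 t=11s: ALLOW
  req#12 t=12s: ALLOW
  req#13 t=13s: ALLOW
  req#14 t=14s: DENY
  req#15 t=15s: DENY
  req#16 t=16s: DENY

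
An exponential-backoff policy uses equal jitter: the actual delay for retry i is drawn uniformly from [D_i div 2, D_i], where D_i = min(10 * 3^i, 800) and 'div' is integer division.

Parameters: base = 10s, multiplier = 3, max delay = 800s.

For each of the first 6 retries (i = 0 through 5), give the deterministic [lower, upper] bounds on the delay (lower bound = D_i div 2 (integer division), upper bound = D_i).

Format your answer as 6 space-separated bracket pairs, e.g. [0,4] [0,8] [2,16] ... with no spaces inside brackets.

Answer: [5,10] [15,30] [45,90] [135,270] [400,800] [400,800]

Derivation:
Computing bounds per retry:
  i=0: D_i=min(10*3^0,800)=10, bounds=[5,10]
  i=1: D_i=min(10*3^1,800)=30, bounds=[15,30]
  i=2: D_i=min(10*3^2,800)=90, bounds=[45,90]
  i=3: D_i=min(10*3^3,800)=270, bounds=[135,270]
  i=4: D_i=min(10*3^4,800)=800, bounds=[400,800]
  i=5: D_i=min(10*3^5,800)=800, bounds=[400,800]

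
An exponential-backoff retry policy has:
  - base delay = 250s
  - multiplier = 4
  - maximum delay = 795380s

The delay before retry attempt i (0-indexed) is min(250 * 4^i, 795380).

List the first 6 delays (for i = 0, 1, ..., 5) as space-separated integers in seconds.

Computing each delay:
  i=0: min(250*4^0, 795380) = 250
  i=1: min(250*4^1, 795380) = 1000
  i=2: min(250*4^2, 795380) = 4000
  i=3: min(250*4^3, 795380) = 16000
  i=4: min(250*4^4, 795380) = 64000
  i=5: min(250*4^5, 795380) = 256000

Answer: 250 1000 4000 16000 64000 256000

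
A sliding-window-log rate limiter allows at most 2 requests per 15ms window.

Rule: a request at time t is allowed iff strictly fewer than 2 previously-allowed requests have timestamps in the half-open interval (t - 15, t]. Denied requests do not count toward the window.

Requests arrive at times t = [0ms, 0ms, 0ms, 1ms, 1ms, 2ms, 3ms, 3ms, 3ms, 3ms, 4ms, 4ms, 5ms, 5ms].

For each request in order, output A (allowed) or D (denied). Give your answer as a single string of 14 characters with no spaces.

Tracking allowed requests in the window:
  req#1 t=0ms: ALLOW
  req#2 t=0ms: ALLOW
  req#3 t=0ms: DENY
  req#4 t=1ms: DENY
  req#5 t=1ms: DENY
  req#6 t=2ms: DENY
  req#7 t=3ms: DENY
  req#8 t=3ms: DENY
  req#9 t=3ms: DENY
  req#10 t=3ms: DENY
  req#11 t=4ms: DENY
  req#12 t=4ms: DENY
  req#13 t=5ms: DENY
  req#14 t=5ms: DENY

Answer: AADDDDDDDDDDDD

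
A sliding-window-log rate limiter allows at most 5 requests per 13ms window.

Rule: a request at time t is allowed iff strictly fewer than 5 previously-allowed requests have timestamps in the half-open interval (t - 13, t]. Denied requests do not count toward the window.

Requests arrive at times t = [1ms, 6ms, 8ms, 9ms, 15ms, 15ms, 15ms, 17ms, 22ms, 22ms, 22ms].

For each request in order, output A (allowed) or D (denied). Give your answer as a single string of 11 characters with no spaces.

Tracking allowed requests in the window:
  req#1 t=1ms: ALLOW
  req#2 t=6ms: ALLOW
  req#3 t=8ms: ALLOW
  req#4 t=9ms: ALLOW
  req#5 t=15ms: ALLOW
  req#6 t=15ms: ALLOW
  req#7 t=15ms: DENY
  req#8 t=17ms: DENY
  req#9 t=22ms: ALLOW
  req#10 t=22ms: ALLOW
  req#11 t=22ms: ALLOW

Answer: AAAAAADDAAA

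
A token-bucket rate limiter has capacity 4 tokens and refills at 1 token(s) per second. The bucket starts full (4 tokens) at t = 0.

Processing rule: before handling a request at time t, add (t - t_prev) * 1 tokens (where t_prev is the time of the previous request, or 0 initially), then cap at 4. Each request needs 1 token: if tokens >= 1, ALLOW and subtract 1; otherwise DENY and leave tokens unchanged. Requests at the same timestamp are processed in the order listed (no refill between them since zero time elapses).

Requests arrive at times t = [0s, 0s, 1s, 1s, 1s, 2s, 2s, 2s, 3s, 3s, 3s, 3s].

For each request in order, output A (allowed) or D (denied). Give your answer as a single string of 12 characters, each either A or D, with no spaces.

Answer: AAAAAADDADDD

Derivation:
Simulating step by step:
  req#1 t=0s: ALLOW
  req#2 t=0s: ALLOW
  req#3 t=1s: ALLOW
  req#4 t=1s: ALLOW
  req#5 t=1s: ALLOW
  req#6 t=2s: ALLOW
  req#7 t=2s: DENY
  req#8 t=2s: DENY
  req#9 t=3s: ALLOW
  req#10 t=3s: DENY
  req#11 t=3s: DENY
  req#12 t=3s: DENY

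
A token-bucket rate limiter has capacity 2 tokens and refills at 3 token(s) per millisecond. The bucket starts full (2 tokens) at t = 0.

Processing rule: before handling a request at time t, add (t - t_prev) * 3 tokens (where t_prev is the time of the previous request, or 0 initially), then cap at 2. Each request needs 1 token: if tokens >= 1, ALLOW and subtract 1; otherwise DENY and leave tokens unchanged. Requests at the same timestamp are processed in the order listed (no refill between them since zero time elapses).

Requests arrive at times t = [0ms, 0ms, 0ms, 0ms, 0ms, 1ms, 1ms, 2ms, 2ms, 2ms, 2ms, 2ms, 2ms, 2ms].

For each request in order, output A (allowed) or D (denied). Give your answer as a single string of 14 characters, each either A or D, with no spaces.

Answer: AADDDAAAADDDDD

Derivation:
Simulating step by step:
  req#1 t=0ms: ALLOW
  req#2 t=0ms: ALLOW
  req#3 t=0ms: DENY
  req#4 t=0ms: DENY
  req#5 t=0ms: DENY
  req#6 t=1ms: ALLOW
  req#7 t=1ms: ALLOW
  req#8 t=2ms: ALLOW
  req#9 t=2ms: ALLOW
  req#10 t=2ms: DENY
  req#11 t=2ms: DENY
  req#12 t=2ms: DENY
  req#13 t=2ms: DENY
  req#14 t=2ms: DENY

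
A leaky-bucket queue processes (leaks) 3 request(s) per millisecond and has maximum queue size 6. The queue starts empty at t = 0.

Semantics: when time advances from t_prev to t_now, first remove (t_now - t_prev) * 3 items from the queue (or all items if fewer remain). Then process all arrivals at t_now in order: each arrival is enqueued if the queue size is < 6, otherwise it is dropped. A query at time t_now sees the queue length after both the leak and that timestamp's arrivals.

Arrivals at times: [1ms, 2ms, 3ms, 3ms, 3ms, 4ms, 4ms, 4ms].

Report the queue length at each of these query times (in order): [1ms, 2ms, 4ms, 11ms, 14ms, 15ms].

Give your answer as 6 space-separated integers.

Queue lengths at query times:
  query t=1ms: backlog = 1
  query t=2ms: backlog = 1
  query t=4ms: backlog = 3
  query t=11ms: backlog = 0
  query t=14ms: backlog = 0
  query t=15ms: backlog = 0

Answer: 1 1 3 0 0 0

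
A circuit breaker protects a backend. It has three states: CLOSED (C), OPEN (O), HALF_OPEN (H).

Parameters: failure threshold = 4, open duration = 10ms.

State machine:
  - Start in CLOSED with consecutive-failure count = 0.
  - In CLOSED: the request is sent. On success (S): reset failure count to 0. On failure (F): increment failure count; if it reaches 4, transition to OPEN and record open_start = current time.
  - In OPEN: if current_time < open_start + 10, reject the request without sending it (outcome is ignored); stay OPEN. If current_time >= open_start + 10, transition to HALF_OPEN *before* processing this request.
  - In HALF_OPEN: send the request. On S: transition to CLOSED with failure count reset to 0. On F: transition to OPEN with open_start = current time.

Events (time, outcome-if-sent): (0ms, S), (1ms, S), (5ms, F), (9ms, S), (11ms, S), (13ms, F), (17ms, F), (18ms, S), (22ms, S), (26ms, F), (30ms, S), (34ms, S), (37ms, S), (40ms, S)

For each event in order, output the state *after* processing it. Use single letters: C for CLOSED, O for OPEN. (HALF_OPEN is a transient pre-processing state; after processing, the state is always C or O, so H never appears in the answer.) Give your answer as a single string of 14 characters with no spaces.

State after each event:
  event#1 t=0ms outcome=S: state=CLOSED
  event#2 t=1ms outcome=S: state=CLOSED
  event#3 t=5ms outcome=F: state=CLOSED
  event#4 t=9ms outcome=S: state=CLOSED
  event#5 t=11ms outcome=S: state=CLOSED
  event#6 t=13ms outcome=F: state=CLOSED
  event#7 t=17ms outcome=F: state=CLOSED
  event#8 t=18ms outcome=S: state=CLOSED
  event#9 t=22ms outcome=S: state=CLOSED
  event#10 t=26ms outcome=F: state=CLOSED
  event#11 t=30ms outcome=S: state=CLOSED
  event#12 t=34ms outcome=S: state=CLOSED
  event#13 t=37ms outcome=S: state=CLOSED
  event#14 t=40ms outcome=S: state=CLOSED

Answer: CCCCCCCCCCCCCC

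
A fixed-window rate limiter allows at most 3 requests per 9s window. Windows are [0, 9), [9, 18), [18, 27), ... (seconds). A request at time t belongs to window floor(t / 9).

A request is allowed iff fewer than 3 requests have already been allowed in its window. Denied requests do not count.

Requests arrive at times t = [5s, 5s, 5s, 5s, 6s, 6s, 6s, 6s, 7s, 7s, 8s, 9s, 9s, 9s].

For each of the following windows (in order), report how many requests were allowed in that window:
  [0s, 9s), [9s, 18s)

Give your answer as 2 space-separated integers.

Processing requests:
  req#1 t=5s (window 0): ALLOW
  req#2 t=5s (window 0): ALLOW
  req#3 t=5s (window 0): ALLOW
  req#4 t=5s (window 0): DENY
  req#5 t=6s (window 0): DENY
  req#6 t=6s (window 0): DENY
  req#7 t=6s (window 0): DENY
  req#8 t=6s (window 0): DENY
  req#9 t=7s (window 0): DENY
  req#10 t=7s (window 0): DENY
  req#11 t=8s (window 0): DENY
  req#12 t=9s (window 1): ALLOW
  req#13 t=9s (window 1): ALLOW
  req#14 t=9s (window 1): ALLOW

Allowed counts by window: 3 3

Answer: 3 3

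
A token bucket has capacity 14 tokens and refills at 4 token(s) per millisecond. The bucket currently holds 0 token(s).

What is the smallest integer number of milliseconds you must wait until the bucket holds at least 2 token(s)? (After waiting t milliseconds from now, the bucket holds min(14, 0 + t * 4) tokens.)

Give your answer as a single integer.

Answer: 1

Derivation:
Need 0 + t * 4 >= 2, so t >= 2/4.
Smallest integer t = ceil(2/4) = 1.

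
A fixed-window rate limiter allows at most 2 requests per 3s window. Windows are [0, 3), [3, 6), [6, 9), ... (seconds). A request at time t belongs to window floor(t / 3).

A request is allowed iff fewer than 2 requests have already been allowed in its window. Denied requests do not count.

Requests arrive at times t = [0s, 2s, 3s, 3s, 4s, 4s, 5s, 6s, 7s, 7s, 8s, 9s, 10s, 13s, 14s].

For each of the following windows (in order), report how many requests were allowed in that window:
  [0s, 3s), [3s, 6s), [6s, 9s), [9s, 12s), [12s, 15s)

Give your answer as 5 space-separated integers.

Answer: 2 2 2 2 2

Derivation:
Processing requests:
  req#1 t=0s (window 0): ALLOW
  req#2 t=2s (window 0): ALLOW
  req#3 t=3s (window 1): ALLOW
  req#4 t=3s (window 1): ALLOW
  req#5 t=4s (window 1): DENY
  req#6 t=4s (window 1): DENY
  req#7 t=5s (window 1): DENY
  req#8 t=6s (window 2): ALLOW
  req#9 t=7s (window 2): ALLOW
  req#10 t=7s (window 2): DENY
  req#11 t=8s (window 2): DENY
  req#12 t=9s (window 3): ALLOW
  req#13 t=10s (window 3): ALLOW
  req#14 t=13s (window 4): ALLOW
  req#15 t=14s (window 4): ALLOW

Allowed counts by window: 2 2 2 2 2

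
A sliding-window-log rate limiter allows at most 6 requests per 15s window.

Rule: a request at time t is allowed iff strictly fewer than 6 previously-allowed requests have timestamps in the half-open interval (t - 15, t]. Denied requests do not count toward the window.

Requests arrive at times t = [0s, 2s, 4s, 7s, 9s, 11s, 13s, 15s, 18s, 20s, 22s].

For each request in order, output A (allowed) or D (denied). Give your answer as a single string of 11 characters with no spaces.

Tracking allowed requests in the window:
  req#1 t=0s: ALLOW
  req#2 t=2s: ALLOW
  req#3 t=4s: ALLOW
  req#4 t=7s: ALLOW
  req#5 t=9s: ALLOW
  req#6 t=11s: ALLOW
  req#7 t=13s: DENY
  req#8 t=15s: ALLOW
  req#9 t=18s: ALLOW
  req#10 t=20s: ALLOW
  req#11 t=22s: ALLOW

Answer: AAAAAADAAAA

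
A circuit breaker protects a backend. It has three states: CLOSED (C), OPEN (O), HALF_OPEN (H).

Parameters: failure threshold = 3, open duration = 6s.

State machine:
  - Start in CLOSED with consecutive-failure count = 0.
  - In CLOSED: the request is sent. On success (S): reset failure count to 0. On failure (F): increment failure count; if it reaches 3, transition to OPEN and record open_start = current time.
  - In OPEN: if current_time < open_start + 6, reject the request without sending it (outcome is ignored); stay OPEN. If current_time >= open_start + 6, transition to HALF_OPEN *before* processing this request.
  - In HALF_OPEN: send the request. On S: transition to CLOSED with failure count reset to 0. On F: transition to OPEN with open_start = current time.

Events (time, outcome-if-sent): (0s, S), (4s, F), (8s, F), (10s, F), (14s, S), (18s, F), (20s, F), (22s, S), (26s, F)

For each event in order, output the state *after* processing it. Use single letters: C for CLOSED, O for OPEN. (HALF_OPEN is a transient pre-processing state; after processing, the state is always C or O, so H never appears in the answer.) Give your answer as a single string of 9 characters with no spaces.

State after each event:
  event#1 t=0s outcome=S: state=CLOSED
  event#2 t=4s outcome=F: state=CLOSED
  event#3 t=8s outcome=F: state=CLOSED
  event#4 t=10s outcome=F: state=OPEN
  event#5 t=14s outcome=S: state=OPEN
  event#6 t=18s outcome=F: state=OPEN
  event#7 t=20s outcome=F: state=OPEN
  event#8 t=22s outcome=S: state=OPEN
  event#9 t=26s outcome=F: state=OPEN

Answer: CCCOOOOOO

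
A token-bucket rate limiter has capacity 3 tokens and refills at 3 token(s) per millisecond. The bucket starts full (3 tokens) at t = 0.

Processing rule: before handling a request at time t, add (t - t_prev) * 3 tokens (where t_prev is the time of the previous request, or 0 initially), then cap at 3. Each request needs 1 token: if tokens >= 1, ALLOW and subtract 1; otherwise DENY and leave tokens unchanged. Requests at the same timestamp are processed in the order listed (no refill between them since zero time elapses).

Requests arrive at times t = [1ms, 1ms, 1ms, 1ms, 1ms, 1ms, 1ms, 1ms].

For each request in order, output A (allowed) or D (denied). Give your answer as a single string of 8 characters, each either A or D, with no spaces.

Answer: AAADDDDD

Derivation:
Simulating step by step:
  req#1 t=1ms: ALLOW
  req#2 t=1ms: ALLOW
  req#3 t=1ms: ALLOW
  req#4 t=1ms: DENY
  req#5 t=1ms: DENY
  req#6 t=1ms: DENY
  req#7 t=1ms: DENY
  req#8 t=1ms: DENY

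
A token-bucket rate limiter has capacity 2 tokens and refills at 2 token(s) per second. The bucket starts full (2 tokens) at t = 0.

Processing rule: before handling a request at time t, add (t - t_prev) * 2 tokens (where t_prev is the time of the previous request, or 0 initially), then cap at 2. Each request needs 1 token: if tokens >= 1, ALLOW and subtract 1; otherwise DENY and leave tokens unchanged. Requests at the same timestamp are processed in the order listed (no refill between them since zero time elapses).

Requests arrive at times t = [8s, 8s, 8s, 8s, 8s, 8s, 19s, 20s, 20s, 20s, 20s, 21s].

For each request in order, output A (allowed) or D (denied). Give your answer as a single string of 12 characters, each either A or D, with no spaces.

Answer: AADDDDAAADDA

Derivation:
Simulating step by step:
  req#1 t=8s: ALLOW
  req#2 t=8s: ALLOW
  req#3 t=8s: DENY
  req#4 t=8s: DENY
  req#5 t=8s: DENY
  req#6 t=8s: DENY
  req#7 t=19s: ALLOW
  req#8 t=20s: ALLOW
  req#9 t=20s: ALLOW
  req#10 t=20s: DENY
  req#11 t=20s: DENY
  req#12 t=21s: ALLOW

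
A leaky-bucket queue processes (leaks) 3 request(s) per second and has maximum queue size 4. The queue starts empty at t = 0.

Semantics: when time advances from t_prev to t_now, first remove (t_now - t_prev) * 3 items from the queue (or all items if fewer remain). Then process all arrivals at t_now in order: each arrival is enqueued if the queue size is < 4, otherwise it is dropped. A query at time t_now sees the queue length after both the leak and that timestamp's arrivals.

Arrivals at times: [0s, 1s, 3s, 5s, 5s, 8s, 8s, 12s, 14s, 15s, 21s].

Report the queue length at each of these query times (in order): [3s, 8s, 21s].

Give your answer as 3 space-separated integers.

Answer: 1 2 1

Derivation:
Queue lengths at query times:
  query t=3s: backlog = 1
  query t=8s: backlog = 2
  query t=21s: backlog = 1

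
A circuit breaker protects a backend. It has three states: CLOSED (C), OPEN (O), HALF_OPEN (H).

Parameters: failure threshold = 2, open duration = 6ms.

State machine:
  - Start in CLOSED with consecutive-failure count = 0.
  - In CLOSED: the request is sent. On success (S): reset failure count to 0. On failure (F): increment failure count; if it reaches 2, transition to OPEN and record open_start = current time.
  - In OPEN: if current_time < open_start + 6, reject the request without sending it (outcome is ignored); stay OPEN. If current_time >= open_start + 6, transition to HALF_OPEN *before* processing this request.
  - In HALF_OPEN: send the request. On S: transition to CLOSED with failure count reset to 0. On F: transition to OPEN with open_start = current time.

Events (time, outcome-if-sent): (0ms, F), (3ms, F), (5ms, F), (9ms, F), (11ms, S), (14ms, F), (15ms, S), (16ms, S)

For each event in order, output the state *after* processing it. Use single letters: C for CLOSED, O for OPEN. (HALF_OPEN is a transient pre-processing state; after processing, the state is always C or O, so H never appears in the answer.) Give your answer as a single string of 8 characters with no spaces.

Answer: COOOOOCC

Derivation:
State after each event:
  event#1 t=0ms outcome=F: state=CLOSED
  event#2 t=3ms outcome=F: state=OPEN
  event#3 t=5ms outcome=F: state=OPEN
  event#4 t=9ms outcome=F: state=OPEN
  event#5 t=11ms outcome=S: state=OPEN
  event#6 t=14ms outcome=F: state=OPEN
  event#7 t=15ms outcome=S: state=CLOSED
  event#8 t=16ms outcome=S: state=CLOSED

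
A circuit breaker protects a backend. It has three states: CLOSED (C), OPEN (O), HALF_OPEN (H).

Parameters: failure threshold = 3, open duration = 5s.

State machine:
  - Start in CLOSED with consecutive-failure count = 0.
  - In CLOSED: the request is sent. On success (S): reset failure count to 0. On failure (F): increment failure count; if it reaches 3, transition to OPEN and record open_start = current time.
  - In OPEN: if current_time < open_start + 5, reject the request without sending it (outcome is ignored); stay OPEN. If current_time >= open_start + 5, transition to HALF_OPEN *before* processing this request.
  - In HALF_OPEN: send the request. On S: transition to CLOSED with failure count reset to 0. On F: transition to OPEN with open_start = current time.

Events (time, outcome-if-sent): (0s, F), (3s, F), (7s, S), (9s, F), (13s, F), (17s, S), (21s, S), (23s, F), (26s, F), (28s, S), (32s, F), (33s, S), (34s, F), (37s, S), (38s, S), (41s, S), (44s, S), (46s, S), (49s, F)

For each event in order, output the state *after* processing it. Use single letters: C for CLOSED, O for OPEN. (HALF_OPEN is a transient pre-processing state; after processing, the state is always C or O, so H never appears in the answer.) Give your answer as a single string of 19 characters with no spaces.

Answer: CCCCCCCCCCCCCCCCCCC

Derivation:
State after each event:
  event#1 t=0s outcome=F: state=CLOSED
  event#2 t=3s outcome=F: state=CLOSED
  event#3 t=7s outcome=S: state=CLOSED
  event#4 t=9s outcome=F: state=CLOSED
  event#5 t=13s outcome=F: state=CLOSED
  event#6 t=17s outcome=S: state=CLOSED
  event#7 t=21s outcome=S: state=CLOSED
  event#8 t=23s outcome=F: state=CLOSED
  event#9 t=26s outcome=F: state=CLOSED
  event#10 t=28s outcome=S: state=CLOSED
  event#11 t=32s outcome=F: state=CLOSED
  event#12 t=33s outcome=S: state=CLOSED
  event#13 t=34s outcome=F: state=CLOSED
  event#14 t=37s outcome=S: state=CLOSED
  event#15 t=38s outcome=S: state=CLOSED
  event#16 t=41s outcome=S: state=CLOSED
  event#17 t=44s outcome=S: state=CLOSED
  event#18 t=46s outcome=S: state=CLOSED
  event#19 t=49s outcome=F: state=CLOSED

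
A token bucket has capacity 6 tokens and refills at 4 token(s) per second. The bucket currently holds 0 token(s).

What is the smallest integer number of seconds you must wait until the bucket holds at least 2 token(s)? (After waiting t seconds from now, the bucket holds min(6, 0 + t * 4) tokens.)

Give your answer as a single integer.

Need 0 + t * 4 >= 2, so t >= 2/4.
Smallest integer t = ceil(2/4) = 1.

Answer: 1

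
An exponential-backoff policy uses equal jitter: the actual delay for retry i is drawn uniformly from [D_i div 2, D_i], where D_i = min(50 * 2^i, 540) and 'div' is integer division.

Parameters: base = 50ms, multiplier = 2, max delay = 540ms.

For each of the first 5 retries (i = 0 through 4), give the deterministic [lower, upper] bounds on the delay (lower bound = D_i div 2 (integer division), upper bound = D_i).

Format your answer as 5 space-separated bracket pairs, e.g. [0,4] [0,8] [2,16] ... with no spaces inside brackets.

Answer: [25,50] [50,100] [100,200] [200,400] [270,540]

Derivation:
Computing bounds per retry:
  i=0: D_i=min(50*2^0,540)=50, bounds=[25,50]
  i=1: D_i=min(50*2^1,540)=100, bounds=[50,100]
  i=2: D_i=min(50*2^2,540)=200, bounds=[100,200]
  i=3: D_i=min(50*2^3,540)=400, bounds=[200,400]
  i=4: D_i=min(50*2^4,540)=540, bounds=[270,540]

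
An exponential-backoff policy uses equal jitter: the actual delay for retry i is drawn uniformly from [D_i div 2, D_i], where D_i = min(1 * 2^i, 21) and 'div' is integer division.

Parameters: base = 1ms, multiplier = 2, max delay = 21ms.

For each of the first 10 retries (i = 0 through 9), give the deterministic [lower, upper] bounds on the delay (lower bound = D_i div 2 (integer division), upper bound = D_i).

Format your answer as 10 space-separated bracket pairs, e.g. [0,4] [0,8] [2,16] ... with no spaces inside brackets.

Computing bounds per retry:
  i=0: D_i=min(1*2^0,21)=1, bounds=[0,1]
  i=1: D_i=min(1*2^1,21)=2, bounds=[1,2]
  i=2: D_i=min(1*2^2,21)=4, bounds=[2,4]
  i=3: D_i=min(1*2^3,21)=8, bounds=[4,8]
  i=4: D_i=min(1*2^4,21)=16, bounds=[8,16]
  i=5: D_i=min(1*2^5,21)=21, bounds=[10,21]
  i=6: D_i=min(1*2^6,21)=21, bounds=[10,21]
  i=7: D_i=min(1*2^7,21)=21, bounds=[10,21]
  i=8: D_i=min(1*2^8,21)=21, bounds=[10,21]
  i=9: D_i=min(1*2^9,21)=21, bounds=[10,21]

Answer: [0,1] [1,2] [2,4] [4,8] [8,16] [10,21] [10,21] [10,21] [10,21] [10,21]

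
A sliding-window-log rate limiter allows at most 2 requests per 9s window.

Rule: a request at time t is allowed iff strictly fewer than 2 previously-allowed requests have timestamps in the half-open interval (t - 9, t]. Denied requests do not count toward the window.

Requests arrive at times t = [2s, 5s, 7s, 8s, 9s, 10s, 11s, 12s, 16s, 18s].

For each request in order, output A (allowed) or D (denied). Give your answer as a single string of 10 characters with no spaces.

Answer: AADDDDADAD

Derivation:
Tracking allowed requests in the window:
  req#1 t=2s: ALLOW
  req#2 t=5s: ALLOW
  req#3 t=7s: DENY
  req#4 t=8s: DENY
  req#5 t=9s: DENY
  req#6 t=10s: DENY
  req#7 t=11s: ALLOW
  req#8 t=12s: DENY
  req#9 t=16s: ALLOW
  req#10 t=18s: DENY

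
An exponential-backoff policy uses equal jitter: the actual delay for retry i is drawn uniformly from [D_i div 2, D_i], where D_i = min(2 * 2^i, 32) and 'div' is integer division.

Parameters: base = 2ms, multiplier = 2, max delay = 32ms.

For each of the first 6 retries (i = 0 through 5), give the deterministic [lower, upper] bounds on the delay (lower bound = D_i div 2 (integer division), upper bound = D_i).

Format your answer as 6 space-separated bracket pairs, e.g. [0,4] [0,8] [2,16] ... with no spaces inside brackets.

Computing bounds per retry:
  i=0: D_i=min(2*2^0,32)=2, bounds=[1,2]
  i=1: D_i=min(2*2^1,32)=4, bounds=[2,4]
  i=2: D_i=min(2*2^2,32)=8, bounds=[4,8]
  i=3: D_i=min(2*2^3,32)=16, bounds=[8,16]
  i=4: D_i=min(2*2^4,32)=32, bounds=[16,32]
  i=5: D_i=min(2*2^5,32)=32, bounds=[16,32]

Answer: [1,2] [2,4] [4,8] [8,16] [16,32] [16,32]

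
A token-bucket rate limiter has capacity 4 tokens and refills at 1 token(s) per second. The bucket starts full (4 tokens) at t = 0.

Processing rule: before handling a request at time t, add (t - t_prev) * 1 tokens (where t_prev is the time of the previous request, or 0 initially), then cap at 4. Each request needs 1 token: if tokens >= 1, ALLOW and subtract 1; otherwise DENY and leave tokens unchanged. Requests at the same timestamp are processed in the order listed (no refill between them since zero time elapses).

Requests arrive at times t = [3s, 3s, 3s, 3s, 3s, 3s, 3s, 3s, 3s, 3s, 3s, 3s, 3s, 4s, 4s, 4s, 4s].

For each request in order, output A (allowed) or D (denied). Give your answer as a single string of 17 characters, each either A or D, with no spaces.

Simulating step by step:
  req#1 t=3s: ALLOW
  req#2 t=3s: ALLOW
  req#3 t=3s: ALLOW
  req#4 t=3s: ALLOW
  req#5 t=3s: DENY
  req#6 t=3s: DENY
  req#7 t=3s: DENY
  req#8 t=3s: DENY
  req#9 t=3s: DENY
  req#10 t=3s: DENY
  req#11 t=3s: DENY
  req#12 t=3s: DENY
  req#13 t=3s: DENY
  req#14 t=4s: ALLOW
  req#15 t=4s: DENY
  req#16 t=4s: DENY
  req#17 t=4s: DENY

Answer: AAAADDDDDDDDDADDD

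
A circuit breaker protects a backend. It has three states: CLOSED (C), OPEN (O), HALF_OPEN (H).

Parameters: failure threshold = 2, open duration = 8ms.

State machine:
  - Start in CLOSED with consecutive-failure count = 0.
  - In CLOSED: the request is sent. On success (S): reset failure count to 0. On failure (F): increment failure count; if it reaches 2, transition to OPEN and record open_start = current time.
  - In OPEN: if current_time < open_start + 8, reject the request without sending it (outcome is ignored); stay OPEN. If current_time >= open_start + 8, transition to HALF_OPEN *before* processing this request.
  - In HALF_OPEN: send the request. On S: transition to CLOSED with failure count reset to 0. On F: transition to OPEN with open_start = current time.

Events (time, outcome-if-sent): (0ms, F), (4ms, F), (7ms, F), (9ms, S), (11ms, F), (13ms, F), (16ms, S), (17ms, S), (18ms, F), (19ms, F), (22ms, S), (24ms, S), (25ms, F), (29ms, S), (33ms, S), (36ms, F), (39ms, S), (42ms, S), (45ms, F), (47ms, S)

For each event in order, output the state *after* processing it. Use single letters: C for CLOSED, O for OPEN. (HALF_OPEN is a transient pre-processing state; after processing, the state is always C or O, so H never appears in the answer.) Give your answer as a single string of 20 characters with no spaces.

State after each event:
  event#1 t=0ms outcome=F: state=CLOSED
  event#2 t=4ms outcome=F: state=OPEN
  event#3 t=7ms outcome=F: state=OPEN
  event#4 t=9ms outcome=S: state=OPEN
  event#5 t=11ms outcome=F: state=OPEN
  event#6 t=13ms outcome=F: state=OPEN
  event#7 t=16ms outcome=S: state=OPEN
  event#8 t=17ms outcome=S: state=OPEN
  event#9 t=18ms outcome=F: state=OPEN
  event#10 t=19ms outcome=F: state=OPEN
  event#11 t=22ms outcome=S: state=CLOSED
  event#12 t=24ms outcome=S: state=CLOSED
  event#13 t=25ms outcome=F: state=CLOSED
  event#14 t=29ms outcome=S: state=CLOSED
  event#15 t=33ms outcome=S: state=CLOSED
  event#16 t=36ms outcome=F: state=CLOSED
  event#17 t=39ms outcome=S: state=CLOSED
  event#18 t=42ms outcome=S: state=CLOSED
  event#19 t=45ms outcome=F: state=CLOSED
  event#20 t=47ms outcome=S: state=CLOSED

Answer: COOOOOOOOOCCCCCCCCCC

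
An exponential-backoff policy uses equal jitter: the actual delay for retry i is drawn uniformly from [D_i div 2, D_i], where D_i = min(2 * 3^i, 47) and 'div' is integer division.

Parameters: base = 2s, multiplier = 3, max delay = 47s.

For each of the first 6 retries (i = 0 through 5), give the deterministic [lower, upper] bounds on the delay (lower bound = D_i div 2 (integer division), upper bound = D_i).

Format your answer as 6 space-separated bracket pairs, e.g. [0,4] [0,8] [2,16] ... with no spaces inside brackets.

Computing bounds per retry:
  i=0: D_i=min(2*3^0,47)=2, bounds=[1,2]
  i=1: D_i=min(2*3^1,47)=6, bounds=[3,6]
  i=2: D_i=min(2*3^2,47)=18, bounds=[9,18]
  i=3: D_i=min(2*3^3,47)=47, bounds=[23,47]
  i=4: D_i=min(2*3^4,47)=47, bounds=[23,47]
  i=5: D_i=min(2*3^5,47)=47, bounds=[23,47]

Answer: [1,2] [3,6] [9,18] [23,47] [23,47] [23,47]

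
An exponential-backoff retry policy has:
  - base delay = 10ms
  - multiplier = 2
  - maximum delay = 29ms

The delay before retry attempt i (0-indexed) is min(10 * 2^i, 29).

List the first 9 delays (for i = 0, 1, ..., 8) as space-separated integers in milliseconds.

Answer: 10 20 29 29 29 29 29 29 29

Derivation:
Computing each delay:
  i=0: min(10*2^0, 29) = 10
  i=1: min(10*2^1, 29) = 20
  i=2: min(10*2^2, 29) = 29
  i=3: min(10*2^3, 29) = 29
  i=4: min(10*2^4, 29) = 29
  i=5: min(10*2^5, 29) = 29
  i=6: min(10*2^6, 29) = 29
  i=7: min(10*2^7, 29) = 29
  i=8: min(10*2^8, 29) = 29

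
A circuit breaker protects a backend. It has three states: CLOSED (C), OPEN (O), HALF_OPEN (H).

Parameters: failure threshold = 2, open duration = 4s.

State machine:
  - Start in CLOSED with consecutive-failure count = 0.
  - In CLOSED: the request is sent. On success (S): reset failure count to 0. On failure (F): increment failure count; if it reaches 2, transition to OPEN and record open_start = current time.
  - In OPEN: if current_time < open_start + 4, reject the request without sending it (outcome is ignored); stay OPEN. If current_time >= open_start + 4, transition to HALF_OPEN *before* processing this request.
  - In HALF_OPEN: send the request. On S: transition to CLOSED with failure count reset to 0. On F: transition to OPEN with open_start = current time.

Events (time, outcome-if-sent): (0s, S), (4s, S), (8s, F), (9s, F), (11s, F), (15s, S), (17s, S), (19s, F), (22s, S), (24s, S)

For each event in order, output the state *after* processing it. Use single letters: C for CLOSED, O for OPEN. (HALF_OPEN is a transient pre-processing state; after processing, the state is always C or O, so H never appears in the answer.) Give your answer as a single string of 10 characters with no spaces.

Answer: CCCOOCCCCC

Derivation:
State after each event:
  event#1 t=0s outcome=S: state=CLOSED
  event#2 t=4s outcome=S: state=CLOSED
  event#3 t=8s outcome=F: state=CLOSED
  event#4 t=9s outcome=F: state=OPEN
  event#5 t=11s outcome=F: state=OPEN
  event#6 t=15s outcome=S: state=CLOSED
  event#7 t=17s outcome=S: state=CLOSED
  event#8 t=19s outcome=F: state=CLOSED
  event#9 t=22s outcome=S: state=CLOSED
  event#10 t=24s outcome=S: state=CLOSED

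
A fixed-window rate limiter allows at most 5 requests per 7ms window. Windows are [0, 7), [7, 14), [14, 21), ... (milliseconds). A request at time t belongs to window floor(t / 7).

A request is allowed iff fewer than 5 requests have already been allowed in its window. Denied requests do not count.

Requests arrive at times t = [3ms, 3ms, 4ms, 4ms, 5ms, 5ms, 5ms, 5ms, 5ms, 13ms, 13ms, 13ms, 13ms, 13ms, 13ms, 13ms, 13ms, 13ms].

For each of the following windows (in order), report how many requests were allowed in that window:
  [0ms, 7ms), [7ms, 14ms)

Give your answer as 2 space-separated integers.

Processing requests:
  req#1 t=3ms (window 0): ALLOW
  req#2 t=3ms (window 0): ALLOW
  req#3 t=4ms (window 0): ALLOW
  req#4 t=4ms (window 0): ALLOW
  req#5 t=5ms (window 0): ALLOW
  req#6 t=5ms (window 0): DENY
  req#7 t=5ms (window 0): DENY
  req#8 t=5ms (window 0): DENY
  req#9 t=5ms (window 0): DENY
  req#10 t=13ms (window 1): ALLOW
  req#11 t=13ms (window 1): ALLOW
  req#12 t=13ms (window 1): ALLOW
  req#13 t=13ms (window 1): ALLOW
  req#14 t=13ms (window 1): ALLOW
  req#15 t=13ms (window 1): DENY
  req#16 t=13ms (window 1): DENY
  req#17 t=13ms (window 1): DENY
  req#18 t=13ms (window 1): DENY

Allowed counts by window: 5 5

Answer: 5 5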